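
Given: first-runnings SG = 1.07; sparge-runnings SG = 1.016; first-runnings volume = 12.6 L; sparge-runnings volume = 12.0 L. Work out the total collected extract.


total = Σ (SG_i − 1)·1000·V_i
first = (1.07 − 1)·1000·12.6 = 882.0000
sparge = (1.016 − 1)·1000·12.0 = 192.0000
total = 882.0000 + 192.0000

1074.0000 gravity·L


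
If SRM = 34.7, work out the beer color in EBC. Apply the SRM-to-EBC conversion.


EBC = SRM · 1.97
EBC = 34.7 · 1.97

68.3590 EBC


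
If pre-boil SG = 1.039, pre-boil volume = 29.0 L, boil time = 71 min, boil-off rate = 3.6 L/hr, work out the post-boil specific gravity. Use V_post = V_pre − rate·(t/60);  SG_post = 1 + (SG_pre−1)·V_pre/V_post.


V_post = 29.0 − 3.6·(71/60) = 24.7400
SG_post = 1 + (1.039 − 1)·29.0/24.7400

1.0457


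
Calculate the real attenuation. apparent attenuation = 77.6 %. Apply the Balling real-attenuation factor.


RA = AA · 0.8192
RA = 77.6 · 0.8192

63.5699 %


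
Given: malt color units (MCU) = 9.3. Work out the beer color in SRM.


SRM = 1.4922 · MCU^0.6859
SRM = 1.4922 · 9.3^0.6859

6.8883 SRM


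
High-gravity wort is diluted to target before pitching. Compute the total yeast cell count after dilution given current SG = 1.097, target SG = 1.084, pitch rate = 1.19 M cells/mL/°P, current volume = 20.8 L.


V_w = V·((SG_c−1)/(SG_t−1)−1);  °P = 259 − 259/SG_t;  cells = rate·(V+V_w)·°P
V_w = 20.8·((1.097−1)/(1.084−1)−1) = 3.2190
V_final = 20.8 + 3.2190 = 24.0190
°P = 259 − 259/1.084 = 20.0701
cells = 1.19·24.0190·20.0701

573.6573 billion cells


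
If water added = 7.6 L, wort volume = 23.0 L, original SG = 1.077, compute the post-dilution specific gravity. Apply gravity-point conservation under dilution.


SG_new = 1 + (SG_old − 1)·V_old/(V_old + V_water)
pts = (1.077 − 1)·1000·23.0/(23.0 + 7.6) = 57.8758
SG_new = 1 + 57.8758/1000

1.0579


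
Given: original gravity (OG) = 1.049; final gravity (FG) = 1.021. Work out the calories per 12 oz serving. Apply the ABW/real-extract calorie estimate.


ABW = (OG−FG)·131.25·0.79/FG;  °P = 259 − 259/SG (for OG→OE and FG→AE);  RE = 0.1808·OE + 0.8192·AE;  Cal = (6.9·ABW + 4·(RE−0.1))·FG·3.55
ABW = (1.049 − 1.021)·131.25·0.79/1.021 = 2.8435
OE = 259 − 259/1.049 = 12.0982 °P
AE = 259 − 259/1.021 = 5.3271 °P
RE = 0.1808·12.0982 + 0.8192·5.3271 = 6.5513 °P
Cal = (6.9·2.8435 + 4·(6.5513−0.1))·1.021·3.55

164.6479 kcal


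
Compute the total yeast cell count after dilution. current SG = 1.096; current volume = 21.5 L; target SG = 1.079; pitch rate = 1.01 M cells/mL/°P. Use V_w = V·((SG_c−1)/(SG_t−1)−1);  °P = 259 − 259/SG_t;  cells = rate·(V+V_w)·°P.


V_w = 21.5·((1.096−1)/(1.079−1)−1) = 4.6266
V_final = 21.5 + 4.6266 = 26.1266
°P = 259 − 259/1.079 = 18.9629
cells = 1.01·26.1266·18.9629

500.3909 billion cells


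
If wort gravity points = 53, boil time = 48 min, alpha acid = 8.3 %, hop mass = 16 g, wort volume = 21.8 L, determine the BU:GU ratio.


U = 1.65·0.000125^(GP/1000)·(1−e^(−0.04t))/4.15;  IBU = (α/100)·m·U·1000/V;  BU:GU = IBU/GP
U = 1.65·0.000125^(53/1000)·(1−e^(−0.04·48))/4.15 = 0.2107
IBU = (8.3/100)·16·0.2107·1000/21.8 = 12.8370
BU:GU = 12.8370/53

0.2422


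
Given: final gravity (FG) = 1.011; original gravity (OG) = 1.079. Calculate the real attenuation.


AA = (OG−FG)/(OG−1)·100;  RA = AA·0.8192
AA = (1.079 − 1.011)/(1.079 − 1)·100 = 86.0759
RA = 86.0759·0.8192

70.5134 %


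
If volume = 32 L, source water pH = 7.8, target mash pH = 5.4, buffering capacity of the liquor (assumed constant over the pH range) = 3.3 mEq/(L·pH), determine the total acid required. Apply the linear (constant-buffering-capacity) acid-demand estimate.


acid = buffering capacity · (pH_source − pH_target) · V
acid = 3.3 · (7.8 − 5.4) · 32

253.4400 mEq


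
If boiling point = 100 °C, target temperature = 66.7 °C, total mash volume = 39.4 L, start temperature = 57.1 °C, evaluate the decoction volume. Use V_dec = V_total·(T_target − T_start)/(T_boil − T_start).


V_dec = 39.4·(66.7 − 57.1)/(100 − 57.1)

8.8168 L


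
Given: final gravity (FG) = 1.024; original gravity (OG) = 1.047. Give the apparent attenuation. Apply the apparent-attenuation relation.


AA = (OG − FG)/(OG − 1) · 100
AA = (1.047 − 1.024)/(1.047 − 1) · 100

48.9362 %


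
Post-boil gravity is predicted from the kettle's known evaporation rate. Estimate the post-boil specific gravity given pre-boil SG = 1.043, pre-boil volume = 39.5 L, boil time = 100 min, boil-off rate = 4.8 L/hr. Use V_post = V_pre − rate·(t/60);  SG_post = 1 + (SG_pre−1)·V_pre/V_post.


V_post = 39.5 − 4.8·(100/60) = 31.5000
SG_post = 1 + (1.043 − 1)·39.5/31.5000

1.0539


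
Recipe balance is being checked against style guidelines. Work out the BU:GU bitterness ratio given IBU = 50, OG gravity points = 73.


BU:GU = IBU / OG_points
BU:GU = 50 / 73

0.6849


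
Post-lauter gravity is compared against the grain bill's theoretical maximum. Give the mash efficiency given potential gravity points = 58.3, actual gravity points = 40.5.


efficiency = actual / potential × 100
efficiency = 40.5 / 58.3 × 100

69.4683 %


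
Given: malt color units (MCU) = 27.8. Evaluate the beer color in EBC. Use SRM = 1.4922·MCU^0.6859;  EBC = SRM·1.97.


SRM = 1.4922·27.8^0.6859 = 14.5981
EBC = 14.5981·1.97

28.7583 EBC


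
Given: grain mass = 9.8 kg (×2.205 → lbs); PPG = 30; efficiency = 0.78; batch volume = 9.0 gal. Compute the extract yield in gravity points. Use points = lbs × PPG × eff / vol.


lbs = 9.8 × 2.205 = 21.6090
points = 21.6090 × 30 × 0.78 / 9.0

56.1834 points


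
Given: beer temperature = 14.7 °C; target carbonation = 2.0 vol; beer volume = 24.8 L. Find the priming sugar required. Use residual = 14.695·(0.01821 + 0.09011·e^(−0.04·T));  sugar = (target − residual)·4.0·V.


residual = 14.695·(0.01821 + 0.09011·e^(−0.04·14.7)) = 1.0031
sugar = (2.0 − 1.0031)·4.0·24.8

98.8938 g


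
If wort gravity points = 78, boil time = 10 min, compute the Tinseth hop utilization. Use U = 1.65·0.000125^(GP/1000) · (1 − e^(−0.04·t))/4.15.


bigness = 1.65·0.000125^(78/1000) = 0.8185
boil_factor = (1 − e^(−0.04·10))/4.15 = 0.0794
U = 0.8185 · 0.0794

0.0650


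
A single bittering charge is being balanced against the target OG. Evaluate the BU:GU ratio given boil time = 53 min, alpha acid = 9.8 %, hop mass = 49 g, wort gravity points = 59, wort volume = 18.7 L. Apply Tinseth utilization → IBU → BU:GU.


U = 1.65·0.000125^(GP/1000)·(1−e^(−0.04t))/4.15;  IBU = (α/100)·m·U·1000/V;  BU:GU = IBU/GP
U = 1.65·0.000125^(59/1000)·(1−e^(−0.04·53))/4.15 = 0.2059
IBU = (9.8/100)·49·0.2059·1000/18.7 = 52.8690
BU:GU = 52.8690/59

0.8961


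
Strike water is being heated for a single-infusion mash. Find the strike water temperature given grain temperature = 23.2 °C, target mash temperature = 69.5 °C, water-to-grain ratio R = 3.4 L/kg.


T_strike = (0.41/R)·(T_mash − T_grain) + T_mash
T_strike = (0.41/3.4)·(69.5 − 23.2) + 69.5

75.0832 °C


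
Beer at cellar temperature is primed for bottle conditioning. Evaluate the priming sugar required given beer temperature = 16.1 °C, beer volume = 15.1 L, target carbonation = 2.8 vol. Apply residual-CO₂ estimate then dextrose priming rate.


residual = 14.695·(0.01821 + 0.09011·e^(−0.04·T));  sugar = (target − residual)·4.0·V
residual = 14.695·(0.01821 + 0.09011·e^(−0.04·16.1)) = 0.9630
sugar = (2.8 − 0.9630)·4.0·15.1

110.9529 g


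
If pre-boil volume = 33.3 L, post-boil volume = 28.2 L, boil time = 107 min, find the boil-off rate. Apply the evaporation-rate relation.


rate = (V_pre − V_post) / (t_min/60)
rate = (33.3 − 28.2) / (107/60)

2.8598 L/hr


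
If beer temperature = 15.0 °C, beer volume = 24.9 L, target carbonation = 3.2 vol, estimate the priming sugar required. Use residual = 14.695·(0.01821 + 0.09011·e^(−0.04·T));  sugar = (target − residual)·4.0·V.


residual = 14.695·(0.01821 + 0.09011·e^(−0.04·15.0)) = 0.9943
sugar = (3.2 − 0.9943)·4.0·24.9

219.6863 g


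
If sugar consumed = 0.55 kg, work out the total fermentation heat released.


Q = m_sugar · 590 kJ/kg
Q = 0.55 · 590

324.5000 kJ


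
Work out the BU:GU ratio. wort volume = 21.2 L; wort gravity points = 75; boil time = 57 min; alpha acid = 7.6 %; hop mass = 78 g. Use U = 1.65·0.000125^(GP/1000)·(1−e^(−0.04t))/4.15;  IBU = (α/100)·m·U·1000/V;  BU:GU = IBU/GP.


U = 1.65·0.000125^(75/1000)·(1−e^(−0.04·57))/4.15 = 0.1819
IBU = (7.6/100)·78·0.1819·1000/21.2 = 50.8646
BU:GU = 50.8646/75

0.6782


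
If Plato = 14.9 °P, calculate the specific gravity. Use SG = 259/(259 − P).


SG = 259/(259 − 14.9)

1.0610


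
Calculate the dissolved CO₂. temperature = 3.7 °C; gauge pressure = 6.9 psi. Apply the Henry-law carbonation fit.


vols = (P + 14.695)·(0.01821 + 0.09011·e^(−0.04·T))
vols = (6.9 + 14.695)·(0.01821 + 0.09011·e^(−0.04·3.7))

2.0715 volumes


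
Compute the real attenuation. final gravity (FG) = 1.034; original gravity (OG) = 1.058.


AA = (OG−FG)/(OG−1)·100;  RA = AA·0.8192
AA = (1.058 − 1.034)/(1.058 − 1)·100 = 41.3793
RA = 41.3793·0.8192

33.8979 %


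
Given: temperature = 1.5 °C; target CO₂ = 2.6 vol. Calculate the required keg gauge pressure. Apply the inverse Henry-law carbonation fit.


psi = vols/(0.01821 + 0.09011·e^(−0.04·T)) − 14.695
psi = 2.6/(0.01821 + 0.09011·e^(−0.04·1.5)) − 14.695

10.5300 psi


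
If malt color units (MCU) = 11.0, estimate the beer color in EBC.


SRM = 1.4922·MCU^0.6859;  EBC = SRM·1.97
SRM = 1.4922·11.0^0.6859 = 7.7289
EBC = 7.7289·1.97

15.2260 EBC


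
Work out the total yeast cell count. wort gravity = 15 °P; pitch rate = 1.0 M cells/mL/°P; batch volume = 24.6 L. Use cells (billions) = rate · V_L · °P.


cells = 1.0 · 24.6 · 15

369.0000 billion cells


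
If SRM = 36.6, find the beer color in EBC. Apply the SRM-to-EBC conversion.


EBC = SRM · 1.97
EBC = 36.6 · 1.97

72.1020 EBC


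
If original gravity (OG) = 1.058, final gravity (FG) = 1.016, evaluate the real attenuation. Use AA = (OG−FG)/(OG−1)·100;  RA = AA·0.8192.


AA = (1.058 − 1.016)/(1.058 − 1)·100 = 72.4138
RA = 72.4138·0.8192

59.3214 %


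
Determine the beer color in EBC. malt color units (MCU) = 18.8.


SRM = 1.4922·MCU^0.6859;  EBC = SRM·1.97
SRM = 1.4922·18.8^0.6859 = 11.1628
EBC = 11.1628·1.97

21.9907 EBC


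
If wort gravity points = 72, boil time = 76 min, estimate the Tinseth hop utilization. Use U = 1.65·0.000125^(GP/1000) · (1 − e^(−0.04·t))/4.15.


bigness = 1.65·0.000125^(72/1000) = 0.8639
boil_factor = (1 − e^(−0.04·76))/4.15 = 0.2294
U = 0.8639 · 0.2294

0.1982


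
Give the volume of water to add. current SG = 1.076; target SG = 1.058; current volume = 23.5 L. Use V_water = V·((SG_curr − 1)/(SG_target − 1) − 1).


V_water = 23.5·((1.076 − 1)/(1.058 − 1) − 1)

7.2931 L


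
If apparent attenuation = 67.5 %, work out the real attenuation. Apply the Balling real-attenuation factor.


RA = AA · 0.8192
RA = 67.5 · 0.8192

55.2960 %


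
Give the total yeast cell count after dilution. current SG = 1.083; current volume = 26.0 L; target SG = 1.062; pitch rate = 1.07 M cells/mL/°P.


V_w = V·((SG_c−1)/(SG_t−1)−1);  °P = 259 − 259/SG_t;  cells = rate·(V+V_w)·°P
V_w = 26.0·((1.083−1)/(1.062−1)−1) = 8.8065
V_final = 26.0 + 8.8065 = 34.8065
°P = 259 − 259/1.062 = 15.1205
cells = 1.07·34.8065·15.1205

563.1323 billion cells


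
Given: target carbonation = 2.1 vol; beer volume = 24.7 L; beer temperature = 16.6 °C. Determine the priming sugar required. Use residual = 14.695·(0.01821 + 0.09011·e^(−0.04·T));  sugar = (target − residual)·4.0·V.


residual = 14.695·(0.01821 + 0.09011·e^(−0.04·16.6)) = 0.9493
sugar = (2.1 − 0.9493)·4.0·24.7

113.6930 g


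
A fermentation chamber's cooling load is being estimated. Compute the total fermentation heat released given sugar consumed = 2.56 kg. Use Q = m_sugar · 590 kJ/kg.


Q = 2.56 · 590

1510.4000 kJ


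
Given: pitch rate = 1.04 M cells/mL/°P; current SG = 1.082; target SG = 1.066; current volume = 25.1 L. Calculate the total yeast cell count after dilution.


V_w = V·((SG_c−1)/(SG_t−1)−1);  °P = 259 − 259/SG_t;  cells = rate·(V+V_w)·°P
V_w = 25.1·((1.082−1)/(1.066−1)−1) = 6.0848
V_final = 25.1 + 6.0848 = 31.1848
°P = 259 − 259/1.066 = 16.0356
cells = 1.04·31.1848·16.0356

520.0720 billion cells


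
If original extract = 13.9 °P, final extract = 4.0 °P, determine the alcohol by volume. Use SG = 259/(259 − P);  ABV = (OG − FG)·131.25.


OG = 259/(259 − 13.9) = 1.0567
FG = 259/(259 − 4.0) = 1.0157
ABV = (1.0567 − 1.0157)·131.25

5.3846 % ABV


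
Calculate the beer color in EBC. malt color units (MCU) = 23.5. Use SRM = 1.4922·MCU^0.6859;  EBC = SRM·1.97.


SRM = 1.4922·23.5^0.6859 = 13.0090
EBC = 13.0090·1.97

25.6276 EBC


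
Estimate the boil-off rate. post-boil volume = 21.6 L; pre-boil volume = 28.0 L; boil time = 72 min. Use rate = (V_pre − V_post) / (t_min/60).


rate = (28.0 − 21.6) / (72/60)

5.3333 L/hr


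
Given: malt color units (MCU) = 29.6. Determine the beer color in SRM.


SRM = 1.4922 · MCU^0.6859
SRM = 1.4922 · 29.6^0.6859

15.2400 SRM


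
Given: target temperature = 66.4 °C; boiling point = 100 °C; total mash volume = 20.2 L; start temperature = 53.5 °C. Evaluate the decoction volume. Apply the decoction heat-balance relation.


V_dec = V_total·(T_target − T_start)/(T_boil − T_start)
V_dec = 20.2·(66.4 − 53.5)/(100 − 53.5)

5.6039 L


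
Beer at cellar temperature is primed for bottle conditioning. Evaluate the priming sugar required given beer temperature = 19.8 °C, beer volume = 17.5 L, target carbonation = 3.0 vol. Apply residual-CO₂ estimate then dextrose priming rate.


residual = 14.695·(0.01821 + 0.09011·e^(−0.04·T));  sugar = (target − residual)·4.0·V
residual = 14.695·(0.01821 + 0.09011·e^(−0.04·19.8)) = 0.8674
sugar = (3.0 − 0.8674)·4.0·17.5

149.2847 g


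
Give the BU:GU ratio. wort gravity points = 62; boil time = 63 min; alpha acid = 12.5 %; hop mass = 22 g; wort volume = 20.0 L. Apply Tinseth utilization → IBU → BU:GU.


U = 1.65·0.000125^(GP/1000)·(1−e^(−0.04t))/4.15;  IBU = (α/100)·m·U·1000/V;  BU:GU = IBU/GP
U = 1.65·0.000125^(62/1000)·(1−e^(−0.04·63))/4.15 = 0.2094
IBU = (12.5/100)·22·0.2094·1000/20.0 = 28.7950
BU:GU = 28.7950/62

0.4644


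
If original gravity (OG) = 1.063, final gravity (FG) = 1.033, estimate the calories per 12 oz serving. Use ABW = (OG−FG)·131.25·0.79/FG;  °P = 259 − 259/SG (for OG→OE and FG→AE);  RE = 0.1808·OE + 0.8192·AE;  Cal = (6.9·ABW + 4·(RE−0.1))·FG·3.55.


ABW = (1.063 − 1.033)·131.25·0.79/1.033 = 3.0113
OE = 259 − 259/1.063 = 15.3500 °P
AE = 259 − 259/1.033 = 8.2740 °P
RE = 0.1808·15.3500 + 0.8192·8.2740 = 9.5533 °P
Cal = (6.9·3.0113 + 4·(9.5533−0.1))·1.033·3.55

214.8614 kcal


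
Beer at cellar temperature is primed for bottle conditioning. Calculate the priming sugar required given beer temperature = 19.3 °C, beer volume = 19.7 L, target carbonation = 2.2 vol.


residual = 14.695·(0.01821 + 0.09011·e^(−0.04·T));  sugar = (target − residual)·4.0·V
residual = 14.695·(0.01821 + 0.09011·e^(−0.04·19.3)) = 0.8795
sugar = (2.2 − 0.8795)·4.0·19.7

104.0572 g


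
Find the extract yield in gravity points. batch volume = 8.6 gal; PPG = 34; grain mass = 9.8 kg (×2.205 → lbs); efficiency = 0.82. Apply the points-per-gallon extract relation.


points = lbs × PPG × eff / vol
lbs = 9.8 × 2.205 = 21.6090
points = 21.6090 × 34 × 0.82 / 8.6

70.0534 points


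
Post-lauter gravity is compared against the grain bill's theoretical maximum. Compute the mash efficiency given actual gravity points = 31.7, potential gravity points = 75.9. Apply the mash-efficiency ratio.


efficiency = actual / potential × 100
efficiency = 31.7 / 75.9 × 100

41.7655 %


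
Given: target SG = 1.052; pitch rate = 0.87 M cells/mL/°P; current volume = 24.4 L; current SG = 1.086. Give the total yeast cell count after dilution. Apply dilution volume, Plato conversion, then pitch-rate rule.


V_w = V·((SG_c−1)/(SG_t−1)−1);  °P = 259 − 259/SG_t;  cells = rate·(V+V_w)·°P
V_w = 24.4·((1.086−1)/(1.052−1)−1) = 15.9538
V_final = 24.4 + 15.9538 = 40.3538
°P = 259 − 259/1.052 = 12.8023
cells = 0.87·40.3538·12.8023

449.4605 billion cells


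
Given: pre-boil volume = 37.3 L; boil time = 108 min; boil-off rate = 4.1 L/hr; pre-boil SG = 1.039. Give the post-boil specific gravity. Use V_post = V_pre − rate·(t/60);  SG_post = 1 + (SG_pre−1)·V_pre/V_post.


V_post = 37.3 − 4.1·(108/60) = 29.9200
SG_post = 1 + (1.039 − 1)·37.3/29.9200

1.0486


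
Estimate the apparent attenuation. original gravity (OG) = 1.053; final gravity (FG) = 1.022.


AA = (OG − FG)/(OG − 1) · 100
AA = (1.053 − 1.022)/(1.053 − 1) · 100

58.4906 %


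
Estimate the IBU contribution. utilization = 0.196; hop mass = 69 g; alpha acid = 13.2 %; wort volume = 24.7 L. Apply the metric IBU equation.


IBU = (α/100)·mass·U·1000 / V
IBU = (13.2/100)·69·0.196·1000 / 24.7

72.2740 IBU


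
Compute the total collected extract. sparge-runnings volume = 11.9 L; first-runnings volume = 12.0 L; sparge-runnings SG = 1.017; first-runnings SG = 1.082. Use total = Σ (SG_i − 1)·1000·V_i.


first = (1.082 − 1)·1000·12.0 = 984.0000
sparge = (1.017 − 1)·1000·11.9 = 202.3000
total = 984.0000 + 202.3000

1186.3000 gravity·L


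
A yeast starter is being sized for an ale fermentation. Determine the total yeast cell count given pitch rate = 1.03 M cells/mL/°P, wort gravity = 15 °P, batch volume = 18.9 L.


cells (billions) = rate · V_L · °P
cells = 1.03 · 18.9 · 15

292.0050 billion cells


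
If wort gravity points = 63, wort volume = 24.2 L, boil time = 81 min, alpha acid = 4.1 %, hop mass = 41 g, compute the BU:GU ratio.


U = 1.65·0.000125^(GP/1000)·(1−e^(−0.04t))/4.15;  IBU = (α/100)·m·U·1000/V;  BU:GU = IBU/GP
U = 1.65·0.000125^(63/1000)·(1−e^(−0.04·81))/4.15 = 0.2169
IBU = (4.1/100)·41·0.2169·1000/24.2 = 15.0641
BU:GU = 15.0641/63

0.2391


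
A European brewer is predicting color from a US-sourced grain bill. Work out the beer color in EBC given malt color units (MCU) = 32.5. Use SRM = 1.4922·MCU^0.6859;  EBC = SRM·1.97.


SRM = 1.4922·32.5^0.6859 = 16.2490
EBC = 16.2490·1.97

32.0106 EBC


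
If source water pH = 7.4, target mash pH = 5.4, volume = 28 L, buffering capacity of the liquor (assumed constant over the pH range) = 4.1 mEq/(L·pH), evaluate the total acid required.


acid = buffering capacity · (pH_source − pH_target) · V
acid = 4.1 · (7.4 − 5.4) · 28

229.6000 mEq


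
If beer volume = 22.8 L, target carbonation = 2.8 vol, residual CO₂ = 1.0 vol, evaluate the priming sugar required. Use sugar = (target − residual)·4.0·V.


sugar = (2.8 − 1.0)·4.0·22.8

164.1600 g


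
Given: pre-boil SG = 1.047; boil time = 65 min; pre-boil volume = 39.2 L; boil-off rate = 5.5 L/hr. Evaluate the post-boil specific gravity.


V_post = V_pre − rate·(t/60);  SG_post = 1 + (SG_pre−1)·V_pre/V_post
V_post = 39.2 − 5.5·(65/60) = 33.2417
SG_post = 1 + (1.047 − 1)·39.2/33.2417

1.0554


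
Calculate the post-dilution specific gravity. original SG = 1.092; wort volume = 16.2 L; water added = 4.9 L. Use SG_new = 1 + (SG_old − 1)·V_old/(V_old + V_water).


pts = (1.092 − 1)·1000·16.2/(16.2 + 4.9) = 70.6351
SG_new = 1 + 70.6351/1000

1.0706


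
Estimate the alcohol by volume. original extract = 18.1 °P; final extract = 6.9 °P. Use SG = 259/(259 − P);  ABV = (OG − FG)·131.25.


OG = 259/(259 − 18.1) = 1.0751
FG = 259/(259 − 6.9) = 1.0274
ABV = (1.0751 − 1.0274)·131.25

6.2691 % ABV


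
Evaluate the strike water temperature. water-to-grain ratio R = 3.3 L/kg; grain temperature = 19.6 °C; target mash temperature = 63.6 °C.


T_strike = (0.41/R)·(T_mash − T_grain) + T_mash
T_strike = (0.41/3.3)·(63.6 − 19.6) + 63.6

69.0667 °C


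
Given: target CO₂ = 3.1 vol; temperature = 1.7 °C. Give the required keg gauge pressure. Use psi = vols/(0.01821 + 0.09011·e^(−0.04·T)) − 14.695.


psi = 3.1/(0.01821 + 0.09011·e^(−0.04·1.7)) − 14.695

15.5796 psi


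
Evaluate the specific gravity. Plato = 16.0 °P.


SG = 259/(259 − P)
SG = 259/(259 − 16.0)

1.0658


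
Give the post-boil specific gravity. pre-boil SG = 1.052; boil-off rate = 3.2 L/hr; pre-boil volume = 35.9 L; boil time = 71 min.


V_post = V_pre − rate·(t/60);  SG_post = 1 + (SG_pre−1)·V_pre/V_post
V_post = 35.9 − 3.2·(71/60) = 32.1133
SG_post = 1 + (1.052 − 1)·35.9/32.1133

1.0581


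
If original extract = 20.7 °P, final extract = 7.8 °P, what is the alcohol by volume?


SG = 259/(259 − P);  ABV = (OG − FG)·131.25
OG = 259/(259 − 20.7) = 1.0869
FG = 259/(259 − 7.8) = 1.0311
ABV = (1.0869 − 1.0311)·131.25

7.3256 % ABV


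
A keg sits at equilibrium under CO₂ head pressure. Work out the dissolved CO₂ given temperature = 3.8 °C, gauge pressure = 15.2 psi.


vols = (P + 14.695)·(0.01821 + 0.09011·e^(−0.04·T))
vols = (15.2 + 14.695)·(0.01821 + 0.09011·e^(−0.04·3.8))

2.8584 volumes


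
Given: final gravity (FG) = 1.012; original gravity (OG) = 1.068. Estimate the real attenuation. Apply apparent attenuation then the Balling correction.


AA = (OG−FG)/(OG−1)·100;  RA = AA·0.8192
AA = (1.068 − 1.012)/(1.068 − 1)·100 = 82.3529
RA = 82.3529·0.8192

67.4635 %


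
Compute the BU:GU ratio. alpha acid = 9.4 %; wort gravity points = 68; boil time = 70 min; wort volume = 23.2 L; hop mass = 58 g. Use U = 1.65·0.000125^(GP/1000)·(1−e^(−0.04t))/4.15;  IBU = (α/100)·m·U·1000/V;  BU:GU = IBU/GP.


U = 1.65·0.000125^(68/1000)·(1−e^(−0.04·70))/4.15 = 0.2027
IBU = (9.4/100)·58·0.2027·1000/23.2 = 47.6263
BU:GU = 47.6263/68

0.7004


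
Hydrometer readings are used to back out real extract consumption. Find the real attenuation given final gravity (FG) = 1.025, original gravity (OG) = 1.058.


AA = (OG−FG)/(OG−1)·100;  RA = AA·0.8192
AA = (1.058 − 1.025)/(1.058 − 1)·100 = 56.8966
RA = 56.8966·0.8192

46.6097 %


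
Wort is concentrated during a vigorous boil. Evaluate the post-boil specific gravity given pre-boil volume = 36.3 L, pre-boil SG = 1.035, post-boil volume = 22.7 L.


SG_post = 1 + (SG_pre − 1)·V_pre/V_post
pts_pre = (1.035 − 1)·1000 = 35.0000
pts_post = 35.0000·36.3/22.7 = 55.9692
SG_post = 1 + 55.9692/1000

1.0560


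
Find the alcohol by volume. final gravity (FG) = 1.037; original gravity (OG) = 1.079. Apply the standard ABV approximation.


ABV = (OG − FG) · 131.25
ABV = (1.079 − 1.037) · 131.25

5.5125 % ABV


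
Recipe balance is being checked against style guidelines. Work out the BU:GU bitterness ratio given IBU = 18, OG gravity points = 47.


BU:GU = IBU / OG_points
BU:GU = 18 / 47

0.3830


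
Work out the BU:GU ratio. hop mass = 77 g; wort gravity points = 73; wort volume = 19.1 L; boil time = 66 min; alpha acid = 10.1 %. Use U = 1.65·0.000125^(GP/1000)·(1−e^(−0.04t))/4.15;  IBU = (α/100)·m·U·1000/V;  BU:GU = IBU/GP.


U = 1.65·0.000125^(73/1000)·(1−e^(−0.04·66))/4.15 = 0.1916
IBU = (10.1/100)·77·0.1916·1000/19.1 = 78.0074
BU:GU = 78.0074/73

1.0686


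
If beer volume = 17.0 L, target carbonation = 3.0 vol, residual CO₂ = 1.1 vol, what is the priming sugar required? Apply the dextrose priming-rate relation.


sugar = (target − residual)·4.0·V
sugar = (3.0 − 1.1)·4.0·17.0

129.2000 g


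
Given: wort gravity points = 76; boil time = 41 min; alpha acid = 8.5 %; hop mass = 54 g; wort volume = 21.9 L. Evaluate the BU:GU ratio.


U = 1.65·0.000125^(GP/1000)·(1−e^(−0.04t))/4.15;  IBU = (α/100)·m·U·1000/V;  BU:GU = IBU/GP
U = 1.65·0.000125^(76/1000)·(1−e^(−0.04·41))/4.15 = 0.1619
IBU = (8.5/100)·54·0.1619·1000/21.9 = 33.9246
BU:GU = 33.9246/76

0.4464


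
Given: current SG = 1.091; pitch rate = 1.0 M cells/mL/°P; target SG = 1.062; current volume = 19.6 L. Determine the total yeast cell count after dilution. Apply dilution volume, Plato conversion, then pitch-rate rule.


V_w = V·((SG_c−1)/(SG_t−1)−1);  °P = 259 − 259/SG_t;  cells = rate·(V+V_w)·°P
V_w = 19.6·((1.091−1)/(1.062−1)−1) = 9.1677
V_final = 19.6 + 9.1677 = 28.7677
°P = 259 − 259/1.062 = 15.1205
cells = 1.0·28.7677·15.1205

434.9834 billion cells


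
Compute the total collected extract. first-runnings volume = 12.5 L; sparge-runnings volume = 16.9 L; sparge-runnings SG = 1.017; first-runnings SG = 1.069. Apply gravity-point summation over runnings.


total = Σ (SG_i − 1)·1000·V_i
first = (1.069 − 1)·1000·12.5 = 862.5000
sparge = (1.017 − 1)·1000·16.9 = 287.3000
total = 862.5000 + 287.3000

1149.8000 gravity·L


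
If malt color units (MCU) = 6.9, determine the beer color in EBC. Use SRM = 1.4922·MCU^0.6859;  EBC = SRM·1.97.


SRM = 1.4922·6.9^0.6859 = 5.6130
EBC = 5.6130·1.97

11.0576 EBC


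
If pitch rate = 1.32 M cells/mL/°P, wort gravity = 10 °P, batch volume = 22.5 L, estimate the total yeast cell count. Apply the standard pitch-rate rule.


cells (billions) = rate · V_L · °P
cells = 1.32 · 22.5 · 10

297.0000 billion cells


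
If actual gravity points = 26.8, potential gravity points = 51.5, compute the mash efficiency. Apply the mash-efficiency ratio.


efficiency = actual / potential × 100
efficiency = 26.8 / 51.5 × 100

52.0388 %


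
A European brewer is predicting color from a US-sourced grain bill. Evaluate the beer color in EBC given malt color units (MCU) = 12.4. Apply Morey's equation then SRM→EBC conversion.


SRM = 1.4922·MCU^0.6859;  EBC = SRM·1.97
SRM = 1.4922·12.4^0.6859 = 8.3908
EBC = 8.3908·1.97

16.5299 EBC


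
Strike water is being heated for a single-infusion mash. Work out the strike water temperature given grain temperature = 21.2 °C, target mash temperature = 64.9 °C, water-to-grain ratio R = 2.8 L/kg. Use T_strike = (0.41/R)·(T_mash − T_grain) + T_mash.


T_strike = (0.41/2.8)·(64.9 − 21.2) + 64.9

71.2989 °C


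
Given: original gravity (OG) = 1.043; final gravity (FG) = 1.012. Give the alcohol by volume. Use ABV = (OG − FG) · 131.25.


ABV = (1.043 − 1.012) · 131.25

4.0687 % ABV


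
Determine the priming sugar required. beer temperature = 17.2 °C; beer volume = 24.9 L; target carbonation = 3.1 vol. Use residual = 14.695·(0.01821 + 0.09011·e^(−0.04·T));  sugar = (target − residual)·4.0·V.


residual = 14.695·(0.01821 + 0.09011·e^(−0.04·17.2)) = 0.9331
sugar = (3.1 − 0.9331)·4.0·24.9

215.8237 g


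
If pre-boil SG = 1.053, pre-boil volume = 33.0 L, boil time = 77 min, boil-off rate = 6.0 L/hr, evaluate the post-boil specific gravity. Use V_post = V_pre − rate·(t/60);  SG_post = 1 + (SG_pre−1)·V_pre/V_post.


V_post = 33.0 − 6.0·(77/60) = 25.3000
SG_post = 1 + (1.053 − 1)·33.0/25.3000

1.0691


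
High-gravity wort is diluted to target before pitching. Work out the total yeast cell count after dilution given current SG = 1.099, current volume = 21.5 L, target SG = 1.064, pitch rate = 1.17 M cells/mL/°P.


V_w = V·((SG_c−1)/(SG_t−1)−1);  °P = 259 − 259/SG_t;  cells = rate·(V+V_w)·°P
V_w = 21.5·((1.099−1)/(1.064−1)−1) = 11.7578
V_final = 21.5 + 11.7578 = 33.2578
°P = 259 − 259/1.064 = 15.5789
cells = 1.17·33.2578·15.5789

606.2024 billion cells


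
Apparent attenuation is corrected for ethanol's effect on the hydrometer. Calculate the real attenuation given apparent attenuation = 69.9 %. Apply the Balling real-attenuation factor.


RA = AA · 0.8192
RA = 69.9 · 0.8192

57.2621 %


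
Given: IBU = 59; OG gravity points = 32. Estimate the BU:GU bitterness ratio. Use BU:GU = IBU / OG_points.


BU:GU = 59 / 32

1.8438


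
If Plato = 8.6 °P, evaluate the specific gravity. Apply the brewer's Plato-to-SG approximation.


SG = 259/(259 − P)
SG = 259/(259 − 8.6)

1.0343


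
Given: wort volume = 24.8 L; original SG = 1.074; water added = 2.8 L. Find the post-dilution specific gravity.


SG_new = 1 + (SG_old − 1)·V_old/(V_old + V_water)
pts = (1.074 − 1)·1000·24.8/(24.8 + 2.8) = 66.4928
SG_new = 1 + 66.4928/1000

1.0665


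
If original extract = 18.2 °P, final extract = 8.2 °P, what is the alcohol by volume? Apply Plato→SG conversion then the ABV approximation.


SG = 259/(259 − P);  ABV = (OG − FG)·131.25
OG = 259/(259 − 18.2) = 1.0756
FG = 259/(259 − 8.2) = 1.0327
ABV = (1.0756 − 1.0327)·131.25

5.6288 % ABV


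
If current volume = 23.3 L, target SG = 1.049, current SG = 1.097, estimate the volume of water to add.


V_water = V·((SG_curr − 1)/(SG_target − 1) − 1)
V_water = 23.3·((1.097 − 1)/(1.049 − 1) − 1)

22.8245 L


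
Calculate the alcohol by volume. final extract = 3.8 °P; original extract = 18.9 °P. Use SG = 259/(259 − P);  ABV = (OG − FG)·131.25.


OG = 259/(259 − 18.9) = 1.0787
FG = 259/(259 − 3.8) = 1.0149
ABV = (1.0787 − 1.0149)·131.25

8.3773 % ABV


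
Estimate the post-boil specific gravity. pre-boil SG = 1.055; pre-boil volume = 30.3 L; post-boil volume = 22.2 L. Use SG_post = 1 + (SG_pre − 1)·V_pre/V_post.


pts_pre = (1.055 − 1)·1000 = 55.0000
pts_post = 55.0000·30.3/22.2 = 75.0676
SG_post = 1 + 75.0676/1000

1.0751


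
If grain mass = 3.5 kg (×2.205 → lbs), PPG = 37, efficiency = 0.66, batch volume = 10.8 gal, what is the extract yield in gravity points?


points = lbs × PPG × eff / vol
lbs = 3.5 × 2.205 = 7.7175
points = 7.7175 × 37 × 0.66 / 10.8

17.4501 points


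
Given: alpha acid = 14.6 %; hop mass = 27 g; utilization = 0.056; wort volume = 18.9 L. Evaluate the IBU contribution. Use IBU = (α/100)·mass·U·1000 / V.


IBU = (14.6/100)·27·0.056·1000 / 18.9

11.6800 IBU


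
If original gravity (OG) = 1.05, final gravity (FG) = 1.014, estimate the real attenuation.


AA = (OG−FG)/(OG−1)·100;  RA = AA·0.8192
AA = (1.05 − 1.014)/(1.05 − 1)·100 = 72.0000
RA = 72.0000·0.8192

58.9824 %


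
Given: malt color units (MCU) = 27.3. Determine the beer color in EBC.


SRM = 1.4922·MCU^0.6859;  EBC = SRM·1.97
SRM = 1.4922·27.3^0.6859 = 14.4175
EBC = 14.4175·1.97

28.4025 EBC


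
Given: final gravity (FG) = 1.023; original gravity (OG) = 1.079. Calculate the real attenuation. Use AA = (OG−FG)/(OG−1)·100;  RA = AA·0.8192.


AA = (1.079 − 1.023)/(1.079 − 1)·100 = 70.8861
RA = 70.8861·0.8192

58.0699 %


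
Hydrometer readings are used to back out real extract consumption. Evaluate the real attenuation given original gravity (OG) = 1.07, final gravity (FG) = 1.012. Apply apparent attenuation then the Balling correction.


AA = (OG−FG)/(OG−1)·100;  RA = AA·0.8192
AA = (1.07 − 1.012)/(1.07 − 1)·100 = 82.8571
RA = 82.8571·0.8192

67.8766 %


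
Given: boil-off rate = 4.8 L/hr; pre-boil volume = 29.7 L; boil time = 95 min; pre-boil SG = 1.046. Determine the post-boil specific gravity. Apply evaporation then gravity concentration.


V_post = V_pre − rate·(t/60);  SG_post = 1 + (SG_pre−1)·V_pre/V_post
V_post = 29.7 − 4.8·(95/60) = 22.1000
SG_post = 1 + (1.046 − 1)·29.7/22.1000

1.0618


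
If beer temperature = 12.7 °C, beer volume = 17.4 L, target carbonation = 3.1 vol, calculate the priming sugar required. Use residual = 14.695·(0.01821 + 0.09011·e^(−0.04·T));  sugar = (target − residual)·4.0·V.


residual = 14.695·(0.01821 + 0.09011·e^(−0.04·12.7)) = 1.0643
sugar = (3.1 − 1.0643)·4.0·17.4

141.6817 g


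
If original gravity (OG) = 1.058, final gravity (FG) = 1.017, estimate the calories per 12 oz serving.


ABW = (OG−FG)·131.25·0.79/FG;  °P = 259 − 259/SG (for OG→OE and FG→AE);  RE = 0.1808·OE + 0.8192·AE;  Cal = (6.9·ABW + 4·(RE−0.1))·FG·3.55
ABW = (1.058 − 1.017)·131.25·0.79/1.017 = 4.1801
OE = 259 − 259/1.058 = 14.1985 °P
AE = 259 − 259/1.017 = 4.3294 °P
RE = 0.1808·14.1985 + 0.8192·4.3294 = 6.1137 °P
Cal = (6.9·4.1801 + 4·(6.1137−0.1))·1.017·3.55

190.9795 kcal


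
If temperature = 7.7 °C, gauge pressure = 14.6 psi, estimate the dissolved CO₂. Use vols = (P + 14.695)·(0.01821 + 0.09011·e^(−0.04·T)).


vols = (14.6 + 14.695)·(0.01821 + 0.09011·e^(−0.04·7.7))

2.4735 volumes


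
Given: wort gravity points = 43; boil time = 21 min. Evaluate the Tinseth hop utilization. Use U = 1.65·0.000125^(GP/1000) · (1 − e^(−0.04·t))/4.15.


bigness = 1.65·0.000125^(43/1000) = 1.1211
boil_factor = (1 − e^(−0.04·21))/4.15 = 0.1369
U = 1.1211 · 0.1369

0.1535


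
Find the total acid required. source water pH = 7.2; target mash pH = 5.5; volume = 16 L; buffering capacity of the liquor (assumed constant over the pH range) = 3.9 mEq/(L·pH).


acid = buffering capacity · (pH_source − pH_target) · V
acid = 3.9 · (7.2 − 5.5) · 16

106.0800 mEq


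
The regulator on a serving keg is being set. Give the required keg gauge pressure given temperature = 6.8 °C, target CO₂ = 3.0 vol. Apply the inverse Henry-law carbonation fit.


psi = vols/(0.01821 + 0.09011·e^(−0.04·T)) − 14.695
psi = 3.0/(0.01821 + 0.09011·e^(−0.04·6.8)) − 14.695

19.8431 psi


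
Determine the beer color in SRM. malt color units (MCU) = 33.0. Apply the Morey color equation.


SRM = 1.4922 · MCU^0.6859
SRM = 1.4922 · 33.0^0.6859

16.4201 SRM


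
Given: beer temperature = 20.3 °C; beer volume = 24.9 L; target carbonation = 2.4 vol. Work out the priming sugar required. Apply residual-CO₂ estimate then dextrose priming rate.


residual = 14.695·(0.01821 + 0.09011·e^(−0.04·T));  sugar = (target − residual)·4.0·V
residual = 14.695·(0.01821 + 0.09011·e^(−0.04·20.3)) = 0.8555
sugar = (2.4 − 0.8555)·4.0·24.9

153.8337 g


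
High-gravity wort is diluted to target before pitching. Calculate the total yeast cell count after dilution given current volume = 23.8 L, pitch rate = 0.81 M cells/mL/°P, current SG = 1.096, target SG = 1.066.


V_w = V·((SG_c−1)/(SG_t−1)−1);  °P = 259 − 259/SG_t;  cells = rate·(V+V_w)·°P
V_w = 23.8·((1.096−1)/(1.066−1)−1) = 10.8182
V_final = 23.8 + 10.8182 = 34.6182
°P = 259 − 259/1.066 = 16.0356
cells = 0.81·34.6182·16.0356

449.6512 billion cells


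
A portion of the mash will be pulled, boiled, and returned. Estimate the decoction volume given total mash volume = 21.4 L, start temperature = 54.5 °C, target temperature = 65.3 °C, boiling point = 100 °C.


V_dec = V_total·(T_target − T_start)/(T_boil − T_start)
V_dec = 21.4·(65.3 − 54.5)/(100 − 54.5)

5.0796 L


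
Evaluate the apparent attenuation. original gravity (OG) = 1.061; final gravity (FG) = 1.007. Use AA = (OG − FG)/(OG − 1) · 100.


AA = (1.061 − 1.007)/(1.061 − 1) · 100

88.5246 %


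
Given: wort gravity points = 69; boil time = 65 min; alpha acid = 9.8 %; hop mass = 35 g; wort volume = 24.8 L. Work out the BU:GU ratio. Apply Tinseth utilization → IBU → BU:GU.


U = 1.65·0.000125^(GP/1000)·(1−e^(−0.04t))/4.15;  IBU = (α/100)·m·U·1000/V;  BU:GU = IBU/GP
U = 1.65·0.000125^(69/1000)·(1−e^(−0.04·65))/4.15 = 0.1980
IBU = (9.8/100)·35·0.1980·1000/24.8 = 27.3809
BU:GU = 27.3809/69

0.3968


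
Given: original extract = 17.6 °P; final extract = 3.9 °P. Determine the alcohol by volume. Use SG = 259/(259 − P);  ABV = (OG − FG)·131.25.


OG = 259/(259 − 17.6) = 1.0729
FG = 259/(259 − 3.9) = 1.0153
ABV = (1.0729 − 1.0153)·131.25

7.5626 % ABV


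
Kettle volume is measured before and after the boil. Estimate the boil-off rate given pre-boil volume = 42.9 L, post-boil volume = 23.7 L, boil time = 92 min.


rate = (V_pre − V_post) / (t_min/60)
rate = (42.9 − 23.7) / (92/60)

12.5217 L/hr


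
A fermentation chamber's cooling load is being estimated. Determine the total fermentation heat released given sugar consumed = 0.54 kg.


Q = m_sugar · 590 kJ/kg
Q = 0.54 · 590

318.6000 kJ


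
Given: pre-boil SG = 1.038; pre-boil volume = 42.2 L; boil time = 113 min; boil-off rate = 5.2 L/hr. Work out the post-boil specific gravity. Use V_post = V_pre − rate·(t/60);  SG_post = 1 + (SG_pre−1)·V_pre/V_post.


V_post = 42.2 − 5.2·(113/60) = 32.4067
SG_post = 1 + (1.038 − 1)·42.2/32.4067

1.0495


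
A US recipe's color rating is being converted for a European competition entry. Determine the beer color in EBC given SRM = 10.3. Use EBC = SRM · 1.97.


EBC = 10.3 · 1.97

20.2910 EBC


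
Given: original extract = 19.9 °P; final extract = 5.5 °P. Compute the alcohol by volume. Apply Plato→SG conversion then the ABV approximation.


SG = 259/(259 − P);  ABV = (OG − FG)·131.25
OG = 259/(259 − 19.9) = 1.0832
FG = 259/(259 − 5.5) = 1.0217
ABV = (1.0832 − 1.0217)·131.25

8.0761 % ABV


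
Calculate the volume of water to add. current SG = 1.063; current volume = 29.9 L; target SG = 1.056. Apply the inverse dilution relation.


V_water = V·((SG_curr − 1)/(SG_target − 1) − 1)
V_water = 29.9·((1.063 − 1)/(1.056 − 1) − 1)

3.7375 L


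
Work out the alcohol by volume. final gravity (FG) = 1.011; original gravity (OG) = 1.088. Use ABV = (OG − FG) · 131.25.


ABV = (1.088 − 1.011) · 131.25

10.1063 % ABV


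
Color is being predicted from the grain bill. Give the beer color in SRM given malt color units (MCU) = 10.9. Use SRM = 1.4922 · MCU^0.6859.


SRM = 1.4922 · 10.9^0.6859

7.6806 SRM


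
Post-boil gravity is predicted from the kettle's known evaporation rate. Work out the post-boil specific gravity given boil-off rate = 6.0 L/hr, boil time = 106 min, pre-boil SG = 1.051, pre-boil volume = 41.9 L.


V_post = V_pre − rate·(t/60);  SG_post = 1 + (SG_pre−1)·V_pre/V_post
V_post = 41.9 − 6.0·(106/60) = 31.3000
SG_post = 1 + (1.051 − 1)·41.9/31.3000

1.0683


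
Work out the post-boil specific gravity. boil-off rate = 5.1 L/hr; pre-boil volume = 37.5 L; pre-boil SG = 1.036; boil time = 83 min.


V_post = V_pre − rate·(t/60);  SG_post = 1 + (SG_pre−1)·V_pre/V_post
V_post = 37.5 − 5.1·(83/60) = 30.4450
SG_post = 1 + (1.036 − 1)·37.5/30.4450

1.0443


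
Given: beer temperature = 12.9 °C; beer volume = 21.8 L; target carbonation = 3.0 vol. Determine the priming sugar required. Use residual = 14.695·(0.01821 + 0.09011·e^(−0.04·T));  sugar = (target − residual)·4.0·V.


residual = 14.695·(0.01821 + 0.09011·e^(−0.04·12.9)) = 1.0580
sugar = (3.0 − 1.0580)·4.0·21.8

169.3428 g


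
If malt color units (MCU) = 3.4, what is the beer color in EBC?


SRM = 1.4922·MCU^0.6859;  EBC = SRM·1.97
SRM = 1.4922·3.4^0.6859 = 3.4544
EBC = 3.4544·1.97

6.8051 EBC


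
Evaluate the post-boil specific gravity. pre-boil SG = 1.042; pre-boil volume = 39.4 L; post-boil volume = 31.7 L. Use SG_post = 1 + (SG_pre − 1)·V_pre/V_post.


pts_pre = (1.042 − 1)·1000 = 42.0000
pts_post = 42.0000·39.4/31.7 = 52.2019
SG_post = 1 + 52.2019/1000

1.0522


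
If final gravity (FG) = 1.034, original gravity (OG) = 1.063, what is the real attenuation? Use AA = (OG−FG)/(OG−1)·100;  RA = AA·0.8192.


AA = (1.063 − 1.034)/(1.063 − 1)·100 = 46.0317
RA = 46.0317·0.8192

37.7092 %
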